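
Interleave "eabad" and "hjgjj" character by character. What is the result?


Interleaving "eabad" and "hjgjj":
  Position 0: 'e' from first, 'h' from second => "eh"
  Position 1: 'a' from first, 'j' from second => "aj"
  Position 2: 'b' from first, 'g' from second => "bg"
  Position 3: 'a' from first, 'j' from second => "aj"
  Position 4: 'd' from first, 'j' from second => "dj"
Result: ehajbgajdj

ehajbgajdj


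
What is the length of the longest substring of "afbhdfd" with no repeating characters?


Input: "afbhdfd"
Sliding window (track last position of each char):
  Position 0 ('a'): window [0,0] length 1 -- new best
  Position 1 ('f'): window [0,1] length 2 -- new best
  Position 2 ('b'): window [0,2] length 3 -- new best
  Position 3 ('h'): window [0,3] length 4 -- new best
  Position 4 ('d'): window [0,4] length 5 -- new best
  Position 5 ('f'): repeat (last at 1), move window start to 2
  Position 5 ('f'): window [2,5] length 4
  Position 6 ('d'): repeat (last at 4), move window start to 5
  Position 6 ('d'): window [5,6] length 2
Longest substring with no repeats: "afbhd" with length 5

5


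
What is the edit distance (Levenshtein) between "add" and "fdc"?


Computing edit distance: "add" -> "fdc"
DP table:
           f    d    c
      0    1    2    3
  a   1    1    2    3
  d   2    2    1    2
  d   3    3    2    2
Edit distance = dp[3][3] = 2

2


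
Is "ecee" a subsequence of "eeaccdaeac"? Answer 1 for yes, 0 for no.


Check if "ecee" is a subsequence of "eeaccdaeac"
Greedy scan:
  Position 0 ('e'): matches sub[0] = 'e'
  Position 1 ('e'): no match needed
  Position 2 ('a'): no match needed
  Position 3 ('c'): matches sub[1] = 'c'
  Position 4 ('c'): no match needed
  Position 5 ('d'): no match needed
  Position 6 ('a'): no match needed
  Position 7 ('e'): matches sub[2] = 'e'
  Position 8 ('a'): no match needed
  Position 9 ('c'): no match needed
Only matched 3/4 characters => not a subsequence

0


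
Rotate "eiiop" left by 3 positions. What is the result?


Input: "eiiop", rotate left by 3
First 3 characters: "eii"
Remaining characters: "op"
Concatenate remaining + first: "op" + "eii" = "opeii"

opeii


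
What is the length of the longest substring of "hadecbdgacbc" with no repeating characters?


Input: "hadecbdgacbc"
Sliding window (track last position of each char):
  Position 0 ('h'): window [0,0] length 1 -- new best
  Position 1 ('a'): window [0,1] length 2 -- new best
  Position 2 ('d'): window [0,2] length 3 -- new best
  Position 3 ('e'): window [0,3] length 4 -- new best
  Position 4 ('c'): window [0,4] length 5 -- new best
  Position 5 ('b'): window [0,5] length 6 -- new best
  Position 6 ('d'): repeat (last at 2), move window start to 3
  Position 6 ('d'): window [3,6] length 4
  Position 7 ('g'): window [3,7] length 5
  Position 8 ('a'): window [3,8] length 6
  Position 9 ('c'): repeat (last at 4), move window start to 5
  Position 9 ('c'): window [5,9] length 5
  Position 10 ('b'): repeat (last at 5), move window start to 6
  Position 10 ('b'): window [6,10] length 5
  Position 11 ('c'): repeat (last at 9), move window start to 10
  Position 11 ('c'): window [10,11] length 2
Longest substring with no repeats: "hadecb" with length 6

6


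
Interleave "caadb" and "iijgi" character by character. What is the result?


Interleaving "caadb" and "iijgi":
  Position 0: 'c' from first, 'i' from second => "ci"
  Position 1: 'a' from first, 'i' from second => "ai"
  Position 2: 'a' from first, 'j' from second => "aj"
  Position 3: 'd' from first, 'g' from second => "dg"
  Position 4: 'b' from first, 'i' from second => "bi"
Result: ciaiajdgbi

ciaiajdgbi


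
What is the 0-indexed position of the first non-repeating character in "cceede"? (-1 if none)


Input: cceede
Character frequencies:
  'c': 2
  'd': 1
  'e': 3
Scanning left to right for freq == 1:
  Position 0 ('c'): freq=2, skip
  Position 1 ('c'): freq=2, skip
  Position 2 ('e'): freq=3, skip
  Position 3 ('e'): freq=3, skip
  Position 4 ('d'): unique! => answer = 4

4


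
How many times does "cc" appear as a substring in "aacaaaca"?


Searching for "cc" in "aacaaaca"
Scanning each position:
  Position 0: "aa" => no
  Position 1: "ac" => no
  Position 2: "ca" => no
  Position 3: "aa" => no
  Position 4: "aa" => no
  Position 5: "ac" => no
  Position 6: "ca" => no
Total occurrences: 0

0


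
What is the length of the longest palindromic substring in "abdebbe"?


Input: "abdebbe"
Checking substrings for palindromes:
  [3:7] "ebbe" (len 4) => palindrome
  [4:6] "bb" (len 2) => palindrome
Longest palindromic substring: "ebbe" with length 4

4


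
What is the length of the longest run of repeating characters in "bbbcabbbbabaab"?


Input: "bbbcabbbbabaab"
Scanning for longest run:
  Position 1 ('b'): continues run of 'b', length=2
  Position 2 ('b'): continues run of 'b', length=3
  Position 3 ('c'): new char, reset run to 1
  Position 4 ('a'): new char, reset run to 1
  Position 5 ('b'): new char, reset run to 1
  Position 6 ('b'): continues run of 'b', length=2
  Position 7 ('b'): continues run of 'b', length=3
  Position 8 ('b'): continues run of 'b', length=4
  Position 9 ('a'): new char, reset run to 1
  Position 10 ('b'): new char, reset run to 1
  Position 11 ('a'): new char, reset run to 1
  Position 12 ('a'): continues run of 'a', length=2
  Position 13 ('b'): new char, reset run to 1
Longest run: 'b' with length 4

4


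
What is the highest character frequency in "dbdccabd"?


Input: dbdccabd
Character counts:
  'a': 1
  'b': 2
  'c': 2
  'd': 3
Maximum frequency: 3

3


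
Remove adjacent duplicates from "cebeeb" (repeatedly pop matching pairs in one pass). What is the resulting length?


Input: cebeeb
Stack-based adjacent duplicate removal:
  Read 'c': push. Stack: c
  Read 'e': push. Stack: ce
  Read 'b': push. Stack: ceb
  Read 'e': push. Stack: cebe
  Read 'e': matches stack top 'e' => pop. Stack: ceb
  Read 'b': matches stack top 'b' => pop. Stack: ce
Final stack: "ce" (length 2)

2


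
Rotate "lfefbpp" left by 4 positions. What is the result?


Input: "lfefbpp", rotate left by 4
First 4 characters: "lfef"
Remaining characters: "bpp"
Concatenate remaining + first: "bpp" + "lfef" = "bpplfef"

bpplfef


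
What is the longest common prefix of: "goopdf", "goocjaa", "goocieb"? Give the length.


Words: goopdf, goocjaa, goocieb
  Position 0: all 'g' => match
  Position 1: all 'o' => match
  Position 2: all 'o' => match
  Position 3: ('p', 'c', 'c') => mismatch, stop
LCP = "goo" (length 3)

3


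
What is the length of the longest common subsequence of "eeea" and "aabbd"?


LCS of "eeea" and "aabbd"
DP table:
           a    a    b    b    d
      0    0    0    0    0    0
  e   0    0    0    0    0    0
  e   0    0    0    0    0    0
  e   0    0    0    0    0    0
  a   0    1    1    1    1    1
LCS length = dp[4][5] = 1

1


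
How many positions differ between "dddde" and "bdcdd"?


Comparing "dddde" and "bdcdd" position by position:
  Position 0: 'd' vs 'b' => DIFFER
  Position 1: 'd' vs 'd' => same
  Position 2: 'd' vs 'c' => DIFFER
  Position 3: 'd' vs 'd' => same
  Position 4: 'e' vs 'd' => DIFFER
Positions that differ: 3

3


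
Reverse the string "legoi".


Input: legoi
Reading characters right to left:
  Position 4: 'i'
  Position 3: 'o'
  Position 2: 'g'
  Position 1: 'e'
  Position 0: 'l'
Reversed: iogel

iogel


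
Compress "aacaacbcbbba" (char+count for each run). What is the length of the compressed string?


Input: aacaacbcbbba
Runs:
  'a' x 2 => "a2"
  'c' x 1 => "c1"
  'a' x 2 => "a2"
  'c' x 1 => "c1"
  'b' x 1 => "b1"
  'c' x 1 => "c1"
  'b' x 3 => "b3"
  'a' x 1 => "a1"
Compressed: "a2c1a2c1b1c1b3a1"
Compressed length: 16

16


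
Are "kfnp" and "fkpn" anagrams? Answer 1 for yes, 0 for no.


Strings: "kfnp", "fkpn"
Sorted first:  fknp
Sorted second: fknp
Sorted forms match => anagrams

1


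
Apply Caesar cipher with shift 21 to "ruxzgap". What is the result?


Caesar cipher: shift "ruxzgap" by 21
  'r' (pos 17) + 21 = pos 12 = 'm'
  'u' (pos 20) + 21 = pos 15 = 'p'
  'x' (pos 23) + 21 = pos 18 = 's'
  'z' (pos 25) + 21 = pos 20 = 'u'
  'g' (pos 6) + 21 = pos 1 = 'b'
  'a' (pos 0) + 21 = pos 21 = 'v'
  'p' (pos 15) + 21 = pos 10 = 'k'
Result: mpsubvk

mpsubvk


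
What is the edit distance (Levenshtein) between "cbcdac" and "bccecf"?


Computing edit distance: "cbcdac" -> "bccecf"
DP table:
           b    c    c    e    c    f
      0    1    2    3    4    5    6
  c   1    1    1    2    3    4    5
  b   2    1    2    2    3    4    5
  c   3    2    1    2    3    3    4
  d   4    3    2    2    3    4    4
  a   5    4    3    3    3    4    5
  c   6    5    4    3    4    3    4
Edit distance = dp[6][6] = 4

4


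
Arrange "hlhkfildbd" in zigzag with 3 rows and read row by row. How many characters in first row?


Zigzag "hlhkfildbd" into 3 rows:
Placing characters:
  'h' => row 0
  'l' => row 1
  'h' => row 2
  'k' => row 1
  'f' => row 0
  'i' => row 1
  'l' => row 2
  'd' => row 1
  'b' => row 0
  'd' => row 1
Rows:
  Row 0: "hfb"
  Row 1: "lkidd"
  Row 2: "hl"
First row length: 3

3


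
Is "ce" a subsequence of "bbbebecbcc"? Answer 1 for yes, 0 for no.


Check if "ce" is a subsequence of "bbbebecbcc"
Greedy scan:
  Position 0 ('b'): no match needed
  Position 1 ('b'): no match needed
  Position 2 ('b'): no match needed
  Position 3 ('e'): no match needed
  Position 4 ('b'): no match needed
  Position 5 ('e'): no match needed
  Position 6 ('c'): matches sub[0] = 'c'
  Position 7 ('b'): no match needed
  Position 8 ('c'): no match needed
  Position 9 ('c'): no match needed
Only matched 1/2 characters => not a subsequence

0


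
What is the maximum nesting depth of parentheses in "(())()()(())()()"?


Input: "(())()()(())()()"
Tracking depth:
  Position 0 '(': depth becomes 1
  Position 1 '(': depth becomes 2
  Position 2 ')': depth becomes 1
  Position 3 ')': depth becomes 0
  Position 4 '(': depth becomes 1
  Position 5 ')': depth becomes 0
  Position 6 '(': depth becomes 1
  Position 7 ')': depth becomes 0
  Position 8 '(': depth becomes 1
  Position 9 '(': depth becomes 2
  Position 10 ')': depth becomes 1
  Position 11 ')': depth becomes 0
  Position 12 '(': depth becomes 1
  Position 13 ')': depth becomes 0
  Position 14 '(': depth becomes 1
  Position 15 ')': depth becomes 0
Maximum depth reached: 2

2


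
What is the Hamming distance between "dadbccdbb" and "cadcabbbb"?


Comparing "dadbccdbb" and "cadcabbbb" position by position:
  Position 0: 'd' vs 'c' => differ
  Position 1: 'a' vs 'a' => same
  Position 2: 'd' vs 'd' => same
  Position 3: 'b' vs 'c' => differ
  Position 4: 'c' vs 'a' => differ
  Position 5: 'c' vs 'b' => differ
  Position 6: 'd' vs 'b' => differ
  Position 7: 'b' vs 'b' => same
  Position 8: 'b' vs 'b' => same
Total differences (Hamming distance): 5

5


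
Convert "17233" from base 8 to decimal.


Input: "17233" in base 8
Positional expansion:
  Digit '1' (value 1) x 8^4 = 4096
  Digit '7' (value 7) x 8^3 = 3584
  Digit '2' (value 2) x 8^2 = 128
  Digit '3' (value 3) x 8^1 = 24
  Digit '3' (value 3) x 8^0 = 3
Sum = 7835

7835


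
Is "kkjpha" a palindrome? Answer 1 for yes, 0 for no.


Input: kkjpha
Reversed: ahpjkk
  Compare pos 0 ('k') with pos 5 ('a'): MISMATCH
  Compare pos 1 ('k') with pos 4 ('h'): MISMATCH
  Compare pos 2 ('j') with pos 3 ('p'): MISMATCH
Result: not a palindrome

0


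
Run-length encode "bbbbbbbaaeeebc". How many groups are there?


Input: bbbbbbbaaeeebc
Scanning for consecutive runs:
  Group 1: 'b' x 7 (positions 0-6)
  Group 2: 'a' x 2 (positions 7-8)
  Group 3: 'e' x 3 (positions 9-11)
  Group 4: 'b' x 1 (positions 12-12)
  Group 5: 'c' x 1 (positions 13-13)
Total groups: 5

5


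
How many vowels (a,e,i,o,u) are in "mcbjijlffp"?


Input: mcbjijlffp
Checking each character:
  'm' at position 0: consonant
  'c' at position 1: consonant
  'b' at position 2: consonant
  'j' at position 3: consonant
  'i' at position 4: vowel (running total: 1)
  'j' at position 5: consonant
  'l' at position 6: consonant
  'f' at position 7: consonant
  'f' at position 8: consonant
  'p' at position 9: consonant
Total vowels: 1

1


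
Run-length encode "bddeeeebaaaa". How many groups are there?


Input: bddeeeebaaaa
Scanning for consecutive runs:
  Group 1: 'b' x 1 (positions 0-0)
  Group 2: 'd' x 2 (positions 1-2)
  Group 3: 'e' x 4 (positions 3-6)
  Group 4: 'b' x 1 (positions 7-7)
  Group 5: 'a' x 4 (positions 8-11)
Total groups: 5

5


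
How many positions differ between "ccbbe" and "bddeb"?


Comparing "ccbbe" and "bddeb" position by position:
  Position 0: 'c' vs 'b' => DIFFER
  Position 1: 'c' vs 'd' => DIFFER
  Position 2: 'b' vs 'd' => DIFFER
  Position 3: 'b' vs 'e' => DIFFER
  Position 4: 'e' vs 'b' => DIFFER
Positions that differ: 5

5


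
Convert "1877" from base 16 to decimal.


Input: "1877" in base 16
Positional expansion:
  Digit '1' (value 1) x 16^3 = 4096
  Digit '8' (value 8) x 16^2 = 2048
  Digit '7' (value 7) x 16^1 = 112
  Digit '7' (value 7) x 16^0 = 7
Sum = 6263

6263


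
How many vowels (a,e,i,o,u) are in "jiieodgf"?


Input: jiieodgf
Checking each character:
  'j' at position 0: consonant
  'i' at position 1: vowel (running total: 1)
  'i' at position 2: vowel (running total: 2)
  'e' at position 3: vowel (running total: 3)
  'o' at position 4: vowel (running total: 4)
  'd' at position 5: consonant
  'g' at position 6: consonant
  'f' at position 7: consonant
Total vowels: 4

4


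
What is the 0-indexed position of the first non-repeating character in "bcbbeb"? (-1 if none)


Input: bcbbeb
Character frequencies:
  'b': 4
  'c': 1
  'e': 1
Scanning left to right for freq == 1:
  Position 0 ('b'): freq=4, skip
  Position 1 ('c'): unique! => answer = 1

1


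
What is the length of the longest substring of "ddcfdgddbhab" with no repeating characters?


Input: "ddcfdgddbhab"
Sliding window (track last position of each char):
  Position 0 ('d'): window [0,0] length 1 -- new best
  Position 1 ('d'): repeat (last at 0), move window start to 1
  Position 1 ('d'): window [1,1] length 1
  Position 2 ('c'): window [1,2] length 2 -- new best
  Position 3 ('f'): window [1,3] length 3 -- new best
  Position 4 ('d'): repeat (last at 1), move window start to 2
  Position 4 ('d'): window [2,4] length 3
  Position 5 ('g'): window [2,5] length 4 -- new best
  Position 6 ('d'): repeat (last at 4), move window start to 5
  Position 6 ('d'): window [5,6] length 2
  Position 7 ('d'): repeat (last at 6), move window start to 7
  Position 7 ('d'): window [7,7] length 1
  Position 8 ('b'): window [7,8] length 2
  Position 9 ('h'): window [7,9] length 3
  Position 10 ('a'): window [7,10] length 4
  Position 11 ('b'): repeat (last at 8), move window start to 9
  Position 11 ('b'): window [9,11] length 3
Longest substring with no repeats: "cfdg" with length 4

4


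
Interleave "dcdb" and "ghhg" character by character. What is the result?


Interleaving "dcdb" and "ghhg":
  Position 0: 'd' from first, 'g' from second => "dg"
  Position 1: 'c' from first, 'h' from second => "ch"
  Position 2: 'd' from first, 'h' from second => "dh"
  Position 3: 'b' from first, 'g' from second => "bg"
Result: dgchdhbg

dgchdhbg


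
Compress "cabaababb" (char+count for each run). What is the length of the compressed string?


Input: cabaababb
Runs:
  'c' x 1 => "c1"
  'a' x 1 => "a1"
  'b' x 1 => "b1"
  'a' x 2 => "a2"
  'b' x 1 => "b1"
  'a' x 1 => "a1"
  'b' x 2 => "b2"
Compressed: "c1a1b1a2b1a1b2"
Compressed length: 14

14


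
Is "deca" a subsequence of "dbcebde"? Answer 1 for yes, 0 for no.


Check if "deca" is a subsequence of "dbcebde"
Greedy scan:
  Position 0 ('d'): matches sub[0] = 'd'
  Position 1 ('b'): no match needed
  Position 2 ('c'): no match needed
  Position 3 ('e'): matches sub[1] = 'e'
  Position 4 ('b'): no match needed
  Position 5 ('d'): no match needed
  Position 6 ('e'): no match needed
Only matched 2/4 characters => not a subsequence

0


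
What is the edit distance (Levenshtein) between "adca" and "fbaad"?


Computing edit distance: "adca" -> "fbaad"
DP table:
           f    b    a    a    d
      0    1    2    3    4    5
  a   1    1    2    2    3    4
  d   2    2    2    3    3    3
  c   3    3    3    3    4    4
  a   4    4    4    3    3    4
Edit distance = dp[4][5] = 4

4


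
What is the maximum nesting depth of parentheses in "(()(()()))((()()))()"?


Input: "(()(()()))((()()))()"
Tracking depth:
  Position 0 '(': depth becomes 1
  Position 1 '(': depth becomes 2
  Position 2 ')': depth becomes 1
  Position 3 '(': depth becomes 2
  Position 4 '(': depth becomes 3
  Position 5 ')': depth becomes 2
  Position 6 '(': depth becomes 3
  Position 7 ')': depth becomes 2
  Position 8 ')': depth becomes 1
  Position 9 ')': depth becomes 0
  Position 10 '(': depth becomes 1
  Position 11 '(': depth becomes 2
  Position 12 '(': depth becomes 3
  Position 13 ')': depth becomes 2
  Position 14 '(': depth becomes 3
  Position 15 ')': depth becomes 2
  Position 16 ')': depth becomes 1
  Position 17 ')': depth becomes 0
  Position 18 '(': depth becomes 1
  Position 19 ')': depth becomes 0
Maximum depth reached: 3

3


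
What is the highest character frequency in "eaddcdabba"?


Input: eaddcdabba
Character counts:
  'a': 3
  'b': 2
  'c': 1
  'd': 3
  'e': 1
Maximum frequency: 3

3


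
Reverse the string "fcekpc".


Input: fcekpc
Reading characters right to left:
  Position 5: 'c'
  Position 4: 'p'
  Position 3: 'k'
  Position 2: 'e'
  Position 1: 'c'
  Position 0: 'f'
Reversed: cpkecf

cpkecf


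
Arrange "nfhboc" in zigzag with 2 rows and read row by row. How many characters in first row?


Zigzag "nfhboc" into 2 rows:
Placing characters:
  'n' => row 0
  'f' => row 1
  'h' => row 0
  'b' => row 1
  'o' => row 0
  'c' => row 1
Rows:
  Row 0: "nho"
  Row 1: "fbc"
First row length: 3

3


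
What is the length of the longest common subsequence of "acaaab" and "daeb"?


LCS of "acaaab" and "daeb"
DP table:
           d    a    e    b
      0    0    0    0    0
  a   0    0    1    1    1
  c   0    0    1    1    1
  a   0    0    1    1    1
  a   0    0    1    1    1
  a   0    0    1    1    1
  b   0    0    1    1    2
LCS length = dp[6][4] = 2

2


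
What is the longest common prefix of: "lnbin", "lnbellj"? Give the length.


Words: lnbin, lnbellj
  Position 0: all 'l' => match
  Position 1: all 'n' => match
  Position 2: all 'b' => match
  Position 3: ('i', 'e') => mismatch, stop
LCP = "lnb" (length 3)

3


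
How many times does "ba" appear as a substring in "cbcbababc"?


Searching for "ba" in "cbcbababc"
Scanning each position:
  Position 0: "cb" => no
  Position 1: "bc" => no
  Position 2: "cb" => no
  Position 3: "ba" => MATCH
  Position 4: "ab" => no
  Position 5: "ba" => MATCH
  Position 6: "ab" => no
  Position 7: "bc" => no
Total occurrences: 2

2


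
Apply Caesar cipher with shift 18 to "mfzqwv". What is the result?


Caesar cipher: shift "mfzqwv" by 18
  'm' (pos 12) + 18 = pos 4 = 'e'
  'f' (pos 5) + 18 = pos 23 = 'x'
  'z' (pos 25) + 18 = pos 17 = 'r'
  'q' (pos 16) + 18 = pos 8 = 'i'
  'w' (pos 22) + 18 = pos 14 = 'o'
  'v' (pos 21) + 18 = pos 13 = 'n'
Result: exrion

exrion


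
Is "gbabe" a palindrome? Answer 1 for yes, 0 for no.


Input: gbabe
Reversed: ebabg
  Compare pos 0 ('g') with pos 4 ('e'): MISMATCH
  Compare pos 1 ('b') with pos 3 ('b'): match
Result: not a palindrome

0


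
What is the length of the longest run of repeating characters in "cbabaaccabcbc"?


Input: "cbabaaccabcbc"
Scanning for longest run:
  Position 1 ('b'): new char, reset run to 1
  Position 2 ('a'): new char, reset run to 1
  Position 3 ('b'): new char, reset run to 1
  Position 4 ('a'): new char, reset run to 1
  Position 5 ('a'): continues run of 'a', length=2
  Position 6 ('c'): new char, reset run to 1
  Position 7 ('c'): continues run of 'c', length=2
  Position 8 ('a'): new char, reset run to 1
  Position 9 ('b'): new char, reset run to 1
  Position 10 ('c'): new char, reset run to 1
  Position 11 ('b'): new char, reset run to 1
  Position 12 ('c'): new char, reset run to 1
Longest run: 'a' with length 2

2


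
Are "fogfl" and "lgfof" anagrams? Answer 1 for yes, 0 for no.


Strings: "fogfl", "lgfof"
Sorted first:  ffglo
Sorted second: ffglo
Sorted forms match => anagrams

1


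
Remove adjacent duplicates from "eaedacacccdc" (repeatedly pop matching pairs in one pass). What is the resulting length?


Input: eaedacacccdc
Stack-based adjacent duplicate removal:
  Read 'e': push. Stack: e
  Read 'a': push. Stack: ea
  Read 'e': push. Stack: eae
  Read 'd': push. Stack: eaed
  Read 'a': push. Stack: eaeda
  Read 'c': push. Stack: eaedac
  Read 'a': push. Stack: eaedaca
  Read 'c': push. Stack: eaedacac
  Read 'c': matches stack top 'c' => pop. Stack: eaedaca
  Read 'c': push. Stack: eaedacac
  Read 'd': push. Stack: eaedacacd
  Read 'c': push. Stack: eaedacacdc
Final stack: "eaedacacdc" (length 10)

10


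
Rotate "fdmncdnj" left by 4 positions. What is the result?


Input: "fdmncdnj", rotate left by 4
First 4 characters: "fdmn"
Remaining characters: "cdnj"
Concatenate remaining + first: "cdnj" + "fdmn" = "cdnjfdmn"

cdnjfdmn


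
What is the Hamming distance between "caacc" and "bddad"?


Comparing "caacc" and "bddad" position by position:
  Position 0: 'c' vs 'b' => differ
  Position 1: 'a' vs 'd' => differ
  Position 2: 'a' vs 'd' => differ
  Position 3: 'c' vs 'a' => differ
  Position 4: 'c' vs 'd' => differ
Total differences (Hamming distance): 5

5


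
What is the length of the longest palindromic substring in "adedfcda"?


Input: "adedfcda"
Checking substrings for palindromes:
  [1:4] "ded" (len 3) => palindrome
Longest palindromic substring: "ded" with length 3

3


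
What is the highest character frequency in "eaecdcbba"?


Input: eaecdcbba
Character counts:
  'a': 2
  'b': 2
  'c': 2
  'd': 1
  'e': 2
Maximum frequency: 2

2


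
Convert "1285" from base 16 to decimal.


Input: "1285" in base 16
Positional expansion:
  Digit '1' (value 1) x 16^3 = 4096
  Digit '2' (value 2) x 16^2 = 512
  Digit '8' (value 8) x 16^1 = 128
  Digit '5' (value 5) x 16^0 = 5
Sum = 4741

4741


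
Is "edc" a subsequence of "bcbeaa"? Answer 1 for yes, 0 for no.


Check if "edc" is a subsequence of "bcbeaa"
Greedy scan:
  Position 0 ('b'): no match needed
  Position 1 ('c'): no match needed
  Position 2 ('b'): no match needed
  Position 3 ('e'): matches sub[0] = 'e'
  Position 4 ('a'): no match needed
  Position 5 ('a'): no match needed
Only matched 1/3 characters => not a subsequence

0


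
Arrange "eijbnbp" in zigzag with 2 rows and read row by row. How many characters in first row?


Zigzag "eijbnbp" into 2 rows:
Placing characters:
  'e' => row 0
  'i' => row 1
  'j' => row 0
  'b' => row 1
  'n' => row 0
  'b' => row 1
  'p' => row 0
Rows:
  Row 0: "ejnp"
  Row 1: "ibb"
First row length: 4

4


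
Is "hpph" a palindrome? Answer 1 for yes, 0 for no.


Input: hpph
Reversed: hpph
  Compare pos 0 ('h') with pos 3 ('h'): match
  Compare pos 1 ('p') with pos 2 ('p'): match
Result: palindrome

1


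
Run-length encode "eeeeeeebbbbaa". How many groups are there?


Input: eeeeeeebbbbaa
Scanning for consecutive runs:
  Group 1: 'e' x 7 (positions 0-6)
  Group 2: 'b' x 4 (positions 7-10)
  Group 3: 'a' x 2 (positions 11-12)
Total groups: 3

3


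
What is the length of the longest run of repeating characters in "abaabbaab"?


Input: "abaabbaab"
Scanning for longest run:
  Position 1 ('b'): new char, reset run to 1
  Position 2 ('a'): new char, reset run to 1
  Position 3 ('a'): continues run of 'a', length=2
  Position 4 ('b'): new char, reset run to 1
  Position 5 ('b'): continues run of 'b', length=2
  Position 6 ('a'): new char, reset run to 1
  Position 7 ('a'): continues run of 'a', length=2
  Position 8 ('b'): new char, reset run to 1
Longest run: 'a' with length 2

2


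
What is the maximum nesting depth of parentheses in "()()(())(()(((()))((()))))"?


Input: "()()(())(()(((()))((()))))"
Tracking depth:
  Position 0 '(': depth becomes 1
  Position 1 ')': depth becomes 0
  Position 2 '(': depth becomes 1
  Position 3 ')': depth becomes 0
  Position 4 '(': depth becomes 1
  Position 5 '(': depth becomes 2
  Position 6 ')': depth becomes 1
  Position 7 ')': depth becomes 0
  Position 8 '(': depth becomes 1
  Position 9 '(': depth becomes 2
  Position 10 ')': depth becomes 1
  Position 11 '(': depth becomes 2
  Position 12 '(': depth becomes 3
  Position 13 '(': depth becomes 4
  Position 14 '(': depth becomes 5
  Position 15 ')': depth becomes 4
  Position 16 ')': depth becomes 3
  Position 17 ')': depth becomes 2
  Position 18 '(': depth becomes 3
  Position 19 '(': depth becomes 4
  Position 20 '(': depth becomes 5
  Position 21 ')': depth becomes 4
  Position 22 ')': depth becomes 3
  Position 23 ')': depth becomes 2
  Position 24 ')': depth becomes 1
  Position 25 ')': depth becomes 0
Maximum depth reached: 5

5


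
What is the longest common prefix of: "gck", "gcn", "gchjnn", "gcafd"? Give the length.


Words: gck, gcn, gchjnn, gcafd
  Position 0: all 'g' => match
  Position 1: all 'c' => match
  Position 2: ('k', 'n', 'h', 'a') => mismatch, stop
LCP = "gc" (length 2)

2


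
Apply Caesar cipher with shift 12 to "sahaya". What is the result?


Caesar cipher: shift "sahaya" by 12
  's' (pos 18) + 12 = pos 4 = 'e'
  'a' (pos 0) + 12 = pos 12 = 'm'
  'h' (pos 7) + 12 = pos 19 = 't'
  'a' (pos 0) + 12 = pos 12 = 'm'
  'y' (pos 24) + 12 = pos 10 = 'k'
  'a' (pos 0) + 12 = pos 12 = 'm'
Result: emtmkm

emtmkm


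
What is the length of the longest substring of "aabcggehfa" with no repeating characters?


Input: "aabcggehfa"
Sliding window (track last position of each char):
  Position 0 ('a'): window [0,0] length 1 -- new best
  Position 1 ('a'): repeat (last at 0), move window start to 1
  Position 1 ('a'): window [1,1] length 1
  Position 2 ('b'): window [1,2] length 2 -- new best
  Position 3 ('c'): window [1,3] length 3 -- new best
  Position 4 ('g'): window [1,4] length 4 -- new best
  Position 5 ('g'): repeat (last at 4), move window start to 5
  Position 5 ('g'): window [5,5] length 1
  Position 6 ('e'): window [5,6] length 2
  Position 7 ('h'): window [5,7] length 3
  Position 8 ('f'): window [5,8] length 4
  Position 9 ('a'): window [5,9] length 5 -- new best
Longest substring with no repeats: "gehfa" with length 5

5


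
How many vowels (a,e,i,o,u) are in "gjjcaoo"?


Input: gjjcaoo
Checking each character:
  'g' at position 0: consonant
  'j' at position 1: consonant
  'j' at position 2: consonant
  'c' at position 3: consonant
  'a' at position 4: vowel (running total: 1)
  'o' at position 5: vowel (running total: 2)
  'o' at position 6: vowel (running total: 3)
Total vowels: 3

3


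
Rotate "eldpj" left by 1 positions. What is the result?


Input: "eldpj", rotate left by 1
First 1 characters: "e"
Remaining characters: "ldpj"
Concatenate remaining + first: "ldpj" + "e" = "ldpje"

ldpje


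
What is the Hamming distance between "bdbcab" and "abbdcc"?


Comparing "bdbcab" and "abbdcc" position by position:
  Position 0: 'b' vs 'a' => differ
  Position 1: 'd' vs 'b' => differ
  Position 2: 'b' vs 'b' => same
  Position 3: 'c' vs 'd' => differ
  Position 4: 'a' vs 'c' => differ
  Position 5: 'b' vs 'c' => differ
Total differences (Hamming distance): 5

5


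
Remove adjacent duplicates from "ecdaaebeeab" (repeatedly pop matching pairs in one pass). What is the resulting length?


Input: ecdaaebeeab
Stack-based adjacent duplicate removal:
  Read 'e': push. Stack: e
  Read 'c': push. Stack: ec
  Read 'd': push. Stack: ecd
  Read 'a': push. Stack: ecda
  Read 'a': matches stack top 'a' => pop. Stack: ecd
  Read 'e': push. Stack: ecde
  Read 'b': push. Stack: ecdeb
  Read 'e': push. Stack: ecdebe
  Read 'e': matches stack top 'e' => pop. Stack: ecdeb
  Read 'a': push. Stack: ecdeba
  Read 'b': push. Stack: ecdebab
Final stack: "ecdebab" (length 7)

7


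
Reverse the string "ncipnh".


Input: ncipnh
Reading characters right to left:
  Position 5: 'h'
  Position 4: 'n'
  Position 3: 'p'
  Position 2: 'i'
  Position 1: 'c'
  Position 0: 'n'
Reversed: hnpicn

hnpicn


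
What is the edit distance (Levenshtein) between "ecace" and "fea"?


Computing edit distance: "ecace" -> "fea"
DP table:
           f    e    a
      0    1    2    3
  e   1    1    1    2
  c   2    2    2    2
  a   3    3    3    2
  c   4    4    4    3
  e   5    5    4    4
Edit distance = dp[5][3] = 4

4


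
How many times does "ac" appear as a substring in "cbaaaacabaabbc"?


Searching for "ac" in "cbaaaacabaabbc"
Scanning each position:
  Position 0: "cb" => no
  Position 1: "ba" => no
  Position 2: "aa" => no
  Position 3: "aa" => no
  Position 4: "aa" => no
  Position 5: "ac" => MATCH
  Position 6: "ca" => no
  Position 7: "ab" => no
  Position 8: "ba" => no
  Position 9: "aa" => no
  Position 10: "ab" => no
  Position 11: "bb" => no
  Position 12: "bc" => no
Total occurrences: 1

1


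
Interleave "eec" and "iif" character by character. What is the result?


Interleaving "eec" and "iif":
  Position 0: 'e' from first, 'i' from second => "ei"
  Position 1: 'e' from first, 'i' from second => "ei"
  Position 2: 'c' from first, 'f' from second => "cf"
Result: eieicf

eieicf


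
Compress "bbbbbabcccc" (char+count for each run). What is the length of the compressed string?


Input: bbbbbabcccc
Runs:
  'b' x 5 => "b5"
  'a' x 1 => "a1"
  'b' x 1 => "b1"
  'c' x 4 => "c4"
Compressed: "b5a1b1c4"
Compressed length: 8

8


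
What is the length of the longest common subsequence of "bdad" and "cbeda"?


LCS of "bdad" and "cbeda"
DP table:
           c    b    e    d    a
      0    0    0    0    0    0
  b   0    0    1    1    1    1
  d   0    0    1    1    2    2
  a   0    0    1    1    2    3
  d   0    0    1    1    2    3
LCS length = dp[4][5] = 3

3


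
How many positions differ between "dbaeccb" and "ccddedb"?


Comparing "dbaeccb" and "ccddedb" position by position:
  Position 0: 'd' vs 'c' => DIFFER
  Position 1: 'b' vs 'c' => DIFFER
  Position 2: 'a' vs 'd' => DIFFER
  Position 3: 'e' vs 'd' => DIFFER
  Position 4: 'c' vs 'e' => DIFFER
  Position 5: 'c' vs 'd' => DIFFER
  Position 6: 'b' vs 'b' => same
Positions that differ: 6

6


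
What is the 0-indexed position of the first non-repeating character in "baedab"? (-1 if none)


Input: baedab
Character frequencies:
  'a': 2
  'b': 2
  'd': 1
  'e': 1
Scanning left to right for freq == 1:
  Position 0 ('b'): freq=2, skip
  Position 1 ('a'): freq=2, skip
  Position 2 ('e'): unique! => answer = 2

2


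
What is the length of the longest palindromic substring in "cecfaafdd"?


Input: "cecfaafdd"
Checking substrings for palindromes:
  [3:7] "faaf" (len 4) => palindrome
  [0:3] "cec" (len 3) => palindrome
  [4:6] "aa" (len 2) => palindrome
  [7:9] "dd" (len 2) => palindrome
Longest palindromic substring: "faaf" with length 4

4


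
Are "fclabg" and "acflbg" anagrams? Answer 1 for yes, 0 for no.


Strings: "fclabg", "acflbg"
Sorted first:  abcfgl
Sorted second: abcfgl
Sorted forms match => anagrams

1


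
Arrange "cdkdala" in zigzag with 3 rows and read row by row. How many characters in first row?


Zigzag "cdkdala" into 3 rows:
Placing characters:
  'c' => row 0
  'd' => row 1
  'k' => row 2
  'd' => row 1
  'a' => row 0
  'l' => row 1
  'a' => row 2
Rows:
  Row 0: "ca"
  Row 1: "ddl"
  Row 2: "ka"
First row length: 2

2


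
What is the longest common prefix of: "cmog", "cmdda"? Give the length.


Words: cmog, cmdda
  Position 0: all 'c' => match
  Position 1: all 'm' => match
  Position 2: ('o', 'd') => mismatch, stop
LCP = "cm" (length 2)

2


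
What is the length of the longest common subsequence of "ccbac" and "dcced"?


LCS of "ccbac" and "dcced"
DP table:
           d    c    c    e    d
      0    0    0    0    0    0
  c   0    0    1    1    1    1
  c   0    0    1    2    2    2
  b   0    0    1    2    2    2
  a   0    0    1    2    2    2
  c   0    0    1    2    2    2
LCS length = dp[5][5] = 2

2


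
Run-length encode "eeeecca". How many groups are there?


Input: eeeecca
Scanning for consecutive runs:
  Group 1: 'e' x 4 (positions 0-3)
  Group 2: 'c' x 2 (positions 4-5)
  Group 3: 'a' x 1 (positions 6-6)
Total groups: 3

3


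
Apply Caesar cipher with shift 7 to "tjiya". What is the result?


Caesar cipher: shift "tjiya" by 7
  't' (pos 19) + 7 = pos 0 = 'a'
  'j' (pos 9) + 7 = pos 16 = 'q'
  'i' (pos 8) + 7 = pos 15 = 'p'
  'y' (pos 24) + 7 = pos 5 = 'f'
  'a' (pos 0) + 7 = pos 7 = 'h'
Result: aqpfh

aqpfh


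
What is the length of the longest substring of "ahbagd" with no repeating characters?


Input: "ahbagd"
Sliding window (track last position of each char):
  Position 0 ('a'): window [0,0] length 1 -- new best
  Position 1 ('h'): window [0,1] length 2 -- new best
  Position 2 ('b'): window [0,2] length 3 -- new best
  Position 3 ('a'): repeat (last at 0), move window start to 1
  Position 3 ('a'): window [1,3] length 3
  Position 4 ('g'): window [1,4] length 4 -- new best
  Position 5 ('d'): window [1,5] length 5 -- new best
Longest substring with no repeats: "hbagd" with length 5

5


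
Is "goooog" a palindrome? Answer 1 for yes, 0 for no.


Input: goooog
Reversed: goooog
  Compare pos 0 ('g') with pos 5 ('g'): match
  Compare pos 1 ('o') with pos 4 ('o'): match
  Compare pos 2 ('o') with pos 3 ('o'): match
Result: palindrome

1


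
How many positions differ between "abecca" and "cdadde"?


Comparing "abecca" and "cdadde" position by position:
  Position 0: 'a' vs 'c' => DIFFER
  Position 1: 'b' vs 'd' => DIFFER
  Position 2: 'e' vs 'a' => DIFFER
  Position 3: 'c' vs 'd' => DIFFER
  Position 4: 'c' vs 'd' => DIFFER
  Position 5: 'a' vs 'e' => DIFFER
Positions that differ: 6

6


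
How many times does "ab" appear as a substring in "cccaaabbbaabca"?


Searching for "ab" in "cccaaabbbaabca"
Scanning each position:
  Position 0: "cc" => no
  Position 1: "cc" => no
  Position 2: "ca" => no
  Position 3: "aa" => no
  Position 4: "aa" => no
  Position 5: "ab" => MATCH
  Position 6: "bb" => no
  Position 7: "bb" => no
  Position 8: "ba" => no
  Position 9: "aa" => no
  Position 10: "ab" => MATCH
  Position 11: "bc" => no
  Position 12: "ca" => no
Total occurrences: 2

2


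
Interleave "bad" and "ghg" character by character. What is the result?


Interleaving "bad" and "ghg":
  Position 0: 'b' from first, 'g' from second => "bg"
  Position 1: 'a' from first, 'h' from second => "ah"
  Position 2: 'd' from first, 'g' from second => "dg"
Result: bgahdg

bgahdg


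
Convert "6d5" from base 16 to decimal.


Input: "6d5" in base 16
Positional expansion:
  Digit '6' (value 6) x 16^2 = 1536
  Digit 'd' (value 13) x 16^1 = 208
  Digit '5' (value 5) x 16^0 = 5
Sum = 1749

1749


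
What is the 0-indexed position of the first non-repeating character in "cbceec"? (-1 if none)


Input: cbceec
Character frequencies:
  'b': 1
  'c': 3
  'e': 2
Scanning left to right for freq == 1:
  Position 0 ('c'): freq=3, skip
  Position 1 ('b'): unique! => answer = 1

1


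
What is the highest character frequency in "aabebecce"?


Input: aabebecce
Character counts:
  'a': 2
  'b': 2
  'c': 2
  'e': 3
Maximum frequency: 3

3


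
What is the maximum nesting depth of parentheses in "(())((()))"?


Input: "(())((()))"
Tracking depth:
  Position 0 '(': depth becomes 1
  Position 1 '(': depth becomes 2
  Position 2 ')': depth becomes 1
  Position 3 ')': depth becomes 0
  Position 4 '(': depth becomes 1
  Position 5 '(': depth becomes 2
  Position 6 '(': depth becomes 3
  Position 7 ')': depth becomes 2
  Position 8 ')': depth becomes 1
  Position 9 ')': depth becomes 0
Maximum depth reached: 3

3


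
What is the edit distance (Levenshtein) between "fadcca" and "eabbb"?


Computing edit distance: "fadcca" -> "eabbb"
DP table:
           e    a    b    b    b
      0    1    2    3    4    5
  f   1    1    2    3    4    5
  a   2    2    1    2    3    4
  d   3    3    2    2    3    4
  c   4    4    3    3    3    4
  c   5    5    4    4    4    4
  a   6    6    5    5    5    5
Edit distance = dp[6][5] = 5

5


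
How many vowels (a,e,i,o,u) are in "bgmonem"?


Input: bgmonem
Checking each character:
  'b' at position 0: consonant
  'g' at position 1: consonant
  'm' at position 2: consonant
  'o' at position 3: vowel (running total: 1)
  'n' at position 4: consonant
  'e' at position 5: vowel (running total: 2)
  'm' at position 6: consonant
Total vowels: 2

2


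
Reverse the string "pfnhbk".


Input: pfnhbk
Reading characters right to left:
  Position 5: 'k'
  Position 4: 'b'
  Position 3: 'h'
  Position 2: 'n'
  Position 1: 'f'
  Position 0: 'p'
Reversed: kbhnfp

kbhnfp


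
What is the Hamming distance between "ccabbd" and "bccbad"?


Comparing "ccabbd" and "bccbad" position by position:
  Position 0: 'c' vs 'b' => differ
  Position 1: 'c' vs 'c' => same
  Position 2: 'a' vs 'c' => differ
  Position 3: 'b' vs 'b' => same
  Position 4: 'b' vs 'a' => differ
  Position 5: 'd' vs 'd' => same
Total differences (Hamming distance): 3

3


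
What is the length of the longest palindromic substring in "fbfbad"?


Input: "fbfbad"
Checking substrings for palindromes:
  [0:3] "fbf" (len 3) => palindrome
  [1:4] "bfb" (len 3) => palindrome
Longest palindromic substring: "fbf" with length 3

3


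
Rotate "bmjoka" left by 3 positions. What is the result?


Input: "bmjoka", rotate left by 3
First 3 characters: "bmj"
Remaining characters: "oka"
Concatenate remaining + first: "oka" + "bmj" = "okabmj"

okabmj


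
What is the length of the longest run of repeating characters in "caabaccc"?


Input: "caabaccc"
Scanning for longest run:
  Position 1 ('a'): new char, reset run to 1
  Position 2 ('a'): continues run of 'a', length=2
  Position 3 ('b'): new char, reset run to 1
  Position 4 ('a'): new char, reset run to 1
  Position 5 ('c'): new char, reset run to 1
  Position 6 ('c'): continues run of 'c', length=2
  Position 7 ('c'): continues run of 'c', length=3
Longest run: 'c' with length 3

3


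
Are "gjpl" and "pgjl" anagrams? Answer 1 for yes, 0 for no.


Strings: "gjpl", "pgjl"
Sorted first:  gjlp
Sorted second: gjlp
Sorted forms match => anagrams

1


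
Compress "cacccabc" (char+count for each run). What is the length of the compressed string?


Input: cacccabc
Runs:
  'c' x 1 => "c1"
  'a' x 1 => "a1"
  'c' x 3 => "c3"
  'a' x 1 => "a1"
  'b' x 1 => "b1"
  'c' x 1 => "c1"
Compressed: "c1a1c3a1b1c1"
Compressed length: 12

12


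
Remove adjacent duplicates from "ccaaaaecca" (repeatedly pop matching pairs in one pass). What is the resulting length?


Input: ccaaaaecca
Stack-based adjacent duplicate removal:
  Read 'c': push. Stack: c
  Read 'c': matches stack top 'c' => pop. Stack: (empty)
  Read 'a': push. Stack: a
  Read 'a': matches stack top 'a' => pop. Stack: (empty)
  Read 'a': push. Stack: a
  Read 'a': matches stack top 'a' => pop. Stack: (empty)
  Read 'e': push. Stack: e
  Read 'c': push. Stack: ec
  Read 'c': matches stack top 'c' => pop. Stack: e
  Read 'a': push. Stack: ea
Final stack: "ea" (length 2)

2


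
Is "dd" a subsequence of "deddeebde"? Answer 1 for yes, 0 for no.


Check if "dd" is a subsequence of "deddeebde"
Greedy scan:
  Position 0 ('d'): matches sub[0] = 'd'
  Position 1 ('e'): no match needed
  Position 2 ('d'): matches sub[1] = 'd'
  Position 3 ('d'): no match needed
  Position 4 ('e'): no match needed
  Position 5 ('e'): no match needed
  Position 6 ('b'): no match needed
  Position 7 ('d'): no match needed
  Position 8 ('e'): no match needed
All 2 characters matched => is a subsequence

1


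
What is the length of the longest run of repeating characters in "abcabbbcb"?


Input: "abcabbbcb"
Scanning for longest run:
  Position 1 ('b'): new char, reset run to 1
  Position 2 ('c'): new char, reset run to 1
  Position 3 ('a'): new char, reset run to 1
  Position 4 ('b'): new char, reset run to 1
  Position 5 ('b'): continues run of 'b', length=2
  Position 6 ('b'): continues run of 'b', length=3
  Position 7 ('c'): new char, reset run to 1
  Position 8 ('b'): new char, reset run to 1
Longest run: 'b' with length 3

3
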